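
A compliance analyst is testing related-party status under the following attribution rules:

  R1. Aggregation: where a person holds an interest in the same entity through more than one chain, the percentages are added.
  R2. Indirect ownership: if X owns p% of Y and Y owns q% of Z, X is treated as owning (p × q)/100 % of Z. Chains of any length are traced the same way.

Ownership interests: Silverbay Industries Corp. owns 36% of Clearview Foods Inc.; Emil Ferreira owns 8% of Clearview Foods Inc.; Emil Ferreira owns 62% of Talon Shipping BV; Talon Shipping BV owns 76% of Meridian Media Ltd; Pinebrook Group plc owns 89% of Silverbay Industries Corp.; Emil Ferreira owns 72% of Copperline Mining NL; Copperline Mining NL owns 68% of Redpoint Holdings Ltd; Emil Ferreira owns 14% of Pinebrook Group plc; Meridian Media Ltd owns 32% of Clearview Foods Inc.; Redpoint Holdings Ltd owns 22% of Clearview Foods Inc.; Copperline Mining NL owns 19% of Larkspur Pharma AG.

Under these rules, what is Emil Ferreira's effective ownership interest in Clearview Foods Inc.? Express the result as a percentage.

Chain via Copperline Mining NL → Redpoint Holdings Ltd (R2): 72% × 68% × 22% = 10.7712% of Clearview Foods Inc.
Chain via Pinebrook Group plc → Silverbay Industries Corp. (R2): 14% × 89% × 36% = 4.4856% of Clearview Foods Inc.
Chain via Talon Shipping BV → Meridian Media Ltd (R2): 62% × 76% × 32% = 15.0784% of Clearview Foods Inc.
Direct interest in Clearview Foods Inc: 8%.
Aggregating (R1): 10.7712% + 4.4856% + 15.0784% + 8% = 38.3352%.

38.3352%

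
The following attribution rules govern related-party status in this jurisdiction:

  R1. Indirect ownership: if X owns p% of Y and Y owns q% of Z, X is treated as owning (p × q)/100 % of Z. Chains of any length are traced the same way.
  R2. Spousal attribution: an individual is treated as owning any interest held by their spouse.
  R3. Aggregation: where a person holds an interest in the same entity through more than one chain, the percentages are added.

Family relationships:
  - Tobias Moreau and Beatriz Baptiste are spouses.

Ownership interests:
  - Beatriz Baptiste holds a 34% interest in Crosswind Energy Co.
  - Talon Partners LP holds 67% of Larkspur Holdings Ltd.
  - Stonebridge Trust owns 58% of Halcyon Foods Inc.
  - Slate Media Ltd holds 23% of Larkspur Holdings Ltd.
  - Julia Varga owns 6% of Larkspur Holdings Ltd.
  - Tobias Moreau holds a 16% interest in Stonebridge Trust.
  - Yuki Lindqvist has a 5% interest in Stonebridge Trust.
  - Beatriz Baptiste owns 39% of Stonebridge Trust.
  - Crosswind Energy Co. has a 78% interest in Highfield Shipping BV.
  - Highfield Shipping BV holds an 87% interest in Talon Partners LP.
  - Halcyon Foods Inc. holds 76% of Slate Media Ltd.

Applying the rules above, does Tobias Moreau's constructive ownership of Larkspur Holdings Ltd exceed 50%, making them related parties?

By spousal attribution (R2), Tobias Moreau is treated as also owning Beatriz Baptiste's interest in Stonebridge Trust, giving 16% + 39% = 55%.
By spousal attribution (R2), Tobias Moreau is treated as owning Beatriz Baptiste's 34% interest in Crosswind Energy Co.
Chain via Stonebridge Trust → Halcyon Foods Inc. → Slate Media Ltd (R1): 55% × 58% × 76% × 23% = 5.57612% of Larkspur Holdings Ltd.
Chain via Crosswind Energy Co. → Highfield Shipping BV → Talon Partners LP (R1): 34% × 78% × 87% × 67% = 15.458508% of Larkspur Holdings Ltd.
Aggregating (R3): 5.57612% + 15.458508% = 21.034628%.
21.034628% does not exceed the 50% threshold, so Tobias is not a related party to Larkspur Holdings Ltd.

No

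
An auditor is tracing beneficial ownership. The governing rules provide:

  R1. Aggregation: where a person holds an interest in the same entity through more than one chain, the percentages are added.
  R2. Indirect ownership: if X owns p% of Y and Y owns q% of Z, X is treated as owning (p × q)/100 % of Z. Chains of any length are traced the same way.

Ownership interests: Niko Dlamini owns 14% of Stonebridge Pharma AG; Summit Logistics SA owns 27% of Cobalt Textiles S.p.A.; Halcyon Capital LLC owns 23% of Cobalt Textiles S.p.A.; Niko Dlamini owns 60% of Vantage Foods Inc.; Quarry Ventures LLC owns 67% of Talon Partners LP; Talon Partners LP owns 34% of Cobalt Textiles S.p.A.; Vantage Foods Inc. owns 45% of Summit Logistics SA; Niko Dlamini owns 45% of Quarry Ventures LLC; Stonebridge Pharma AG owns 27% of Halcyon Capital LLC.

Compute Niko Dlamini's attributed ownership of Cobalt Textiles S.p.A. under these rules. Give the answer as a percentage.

18.4104%

Chain via Stonebridge Pharma AG → Halcyon Capital LLC (R2): 14% × 27% × 23% = 0.8694% of Cobalt Textiles S.p.A.
Chain via Vantage Foods Inc. → Summit Logistics SA (R2): 60% × 45% × 27% = 7.29% of Cobalt Textiles S.p.A.
Chain via Quarry Ventures LLC → Talon Partners LP (R2): 45% × 67% × 34% = 10.251% of Cobalt Textiles S.p.A.
Aggregating (R1): 0.8694% + 7.29% + 10.251% = 18.4104%.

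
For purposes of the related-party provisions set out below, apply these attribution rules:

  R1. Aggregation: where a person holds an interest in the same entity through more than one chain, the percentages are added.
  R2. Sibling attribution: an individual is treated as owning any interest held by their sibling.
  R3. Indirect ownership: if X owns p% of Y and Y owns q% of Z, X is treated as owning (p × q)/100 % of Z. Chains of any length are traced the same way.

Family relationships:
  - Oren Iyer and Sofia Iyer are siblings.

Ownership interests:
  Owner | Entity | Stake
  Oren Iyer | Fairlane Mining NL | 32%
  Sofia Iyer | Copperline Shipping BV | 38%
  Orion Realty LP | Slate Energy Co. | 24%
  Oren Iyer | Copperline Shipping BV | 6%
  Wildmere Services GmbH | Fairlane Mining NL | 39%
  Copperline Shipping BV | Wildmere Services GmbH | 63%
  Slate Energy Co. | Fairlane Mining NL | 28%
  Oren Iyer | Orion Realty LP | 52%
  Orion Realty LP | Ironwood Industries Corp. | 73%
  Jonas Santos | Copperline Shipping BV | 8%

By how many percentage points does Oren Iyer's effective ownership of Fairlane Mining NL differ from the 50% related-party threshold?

By sibling attribution (R2), Oren Iyer is treated as also owning Sofia Iyer's interest in Copperline Shipping BV, giving 6% + 38% = 44%.
Chain via Orion Realty LP → Slate Energy Co. (R3): 52% × 24% × 28% = 3.4944% of Fairlane Mining NL.
Chain via Copperline Shipping BV → Wildmere Services GmbH (R3): 44% × 63% × 39% = 10.8108% of Fairlane Mining NL.
Direct interest in Fairlane Mining NL: 32%.
Aggregating (R1): 3.4944% + 10.8108% + 32% = 46.3052%.
46.3052% falls short of the 50% threshold by 3.6948 percentage points.

3.6948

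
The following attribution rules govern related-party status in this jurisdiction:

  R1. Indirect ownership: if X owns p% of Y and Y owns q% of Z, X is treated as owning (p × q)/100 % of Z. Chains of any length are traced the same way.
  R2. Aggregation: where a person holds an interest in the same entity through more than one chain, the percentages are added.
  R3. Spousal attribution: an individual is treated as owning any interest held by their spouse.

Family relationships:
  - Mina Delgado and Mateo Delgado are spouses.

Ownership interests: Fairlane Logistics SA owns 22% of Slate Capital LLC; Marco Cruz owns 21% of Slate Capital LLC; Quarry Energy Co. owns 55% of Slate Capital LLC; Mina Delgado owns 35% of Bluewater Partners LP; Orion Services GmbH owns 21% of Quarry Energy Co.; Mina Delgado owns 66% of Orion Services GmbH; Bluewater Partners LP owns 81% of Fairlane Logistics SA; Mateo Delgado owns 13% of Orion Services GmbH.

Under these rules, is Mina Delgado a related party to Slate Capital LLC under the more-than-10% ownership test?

Yes

By spousal attribution (R3), Mina Delgado is treated as also owning Mateo Delgado's interest in Orion Services GmbH, giving 66% + 13% = 79%.
Chain via Orion Services GmbH → Quarry Energy Co. (R1): 79% × 21% × 55% = 9.1245% of Slate Capital LLC.
Chain via Bluewater Partners LP → Fairlane Logistics SA (R1): 35% × 81% × 22% = 6.237% of Slate Capital LLC.
Aggregating (R2): 9.1245% + 6.237% = 15.3615%.
15.3615% exceeds the 10% threshold, so Mina is a related party to Slate Capital LLC.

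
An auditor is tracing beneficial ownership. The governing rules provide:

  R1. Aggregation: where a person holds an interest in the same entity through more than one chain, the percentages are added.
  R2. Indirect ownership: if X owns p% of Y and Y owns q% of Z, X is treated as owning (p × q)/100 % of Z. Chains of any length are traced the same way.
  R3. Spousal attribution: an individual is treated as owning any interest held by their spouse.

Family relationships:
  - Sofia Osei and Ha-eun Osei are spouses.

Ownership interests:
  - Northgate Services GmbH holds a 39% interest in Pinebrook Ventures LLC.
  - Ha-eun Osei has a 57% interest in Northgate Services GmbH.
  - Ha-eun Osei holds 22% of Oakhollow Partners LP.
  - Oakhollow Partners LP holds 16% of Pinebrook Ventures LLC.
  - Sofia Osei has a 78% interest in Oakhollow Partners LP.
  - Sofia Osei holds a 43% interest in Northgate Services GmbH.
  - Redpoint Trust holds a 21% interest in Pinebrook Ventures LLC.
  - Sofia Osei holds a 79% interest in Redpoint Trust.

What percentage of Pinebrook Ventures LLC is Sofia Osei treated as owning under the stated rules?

By spousal attribution (R3), Sofia Osei is treated as also owning Ha-eun Osei's interest in Oakhollow Partners LP, giving 78% + 22% = 100%.
By spousal attribution (R3), Sofia Osei is treated as also owning Ha-eun Osei's interest in Northgate Services GmbH, giving 43% + 57% = 100%.
Chain via Oakhollow Partners LP (R2): 100% × 16% = 16% of Pinebrook Ventures LLC.
Chain via Northgate Services GmbH (R2): 100% × 39% = 39% of Pinebrook Ventures LLC.
Chain via Redpoint Trust (R2): 79% × 21% = 16.59% of Pinebrook Ventures LLC.
Aggregating (R1): 16% + 39% + 16.59% = 71.59%.

71.59%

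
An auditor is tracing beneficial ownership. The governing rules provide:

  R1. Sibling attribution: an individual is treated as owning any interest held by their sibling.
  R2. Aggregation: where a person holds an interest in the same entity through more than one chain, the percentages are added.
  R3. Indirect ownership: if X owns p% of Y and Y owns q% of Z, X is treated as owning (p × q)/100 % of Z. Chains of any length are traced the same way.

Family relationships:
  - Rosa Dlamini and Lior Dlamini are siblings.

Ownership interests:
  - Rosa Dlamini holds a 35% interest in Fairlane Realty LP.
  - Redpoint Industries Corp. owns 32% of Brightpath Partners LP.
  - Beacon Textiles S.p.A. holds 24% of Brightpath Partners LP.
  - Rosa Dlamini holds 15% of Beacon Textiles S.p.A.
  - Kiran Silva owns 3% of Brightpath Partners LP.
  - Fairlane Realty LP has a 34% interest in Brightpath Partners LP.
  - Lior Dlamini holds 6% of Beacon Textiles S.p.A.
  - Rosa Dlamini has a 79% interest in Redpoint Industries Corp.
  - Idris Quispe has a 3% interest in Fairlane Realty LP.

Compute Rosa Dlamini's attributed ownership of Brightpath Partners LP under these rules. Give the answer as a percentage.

By sibling attribution (R1), Rosa Dlamini is treated as also owning Lior Dlamini's interest in Beacon Textiles S.p.A, giving 15% + 6% = 21%.
Chain via Redpoint Industries Corp. (R3): 79% × 32% = 25.28% of Brightpath Partners LP.
Chain via Fairlane Realty LP (R3): 35% × 34% = 11.9% of Brightpath Partners LP.
Chain via Beacon Textiles S.p.A. (R3): 21% × 24% = 5.04% of Brightpath Partners LP.
Aggregating (R2): 25.28% + 11.9% + 5.04% = 42.22%.

42.22%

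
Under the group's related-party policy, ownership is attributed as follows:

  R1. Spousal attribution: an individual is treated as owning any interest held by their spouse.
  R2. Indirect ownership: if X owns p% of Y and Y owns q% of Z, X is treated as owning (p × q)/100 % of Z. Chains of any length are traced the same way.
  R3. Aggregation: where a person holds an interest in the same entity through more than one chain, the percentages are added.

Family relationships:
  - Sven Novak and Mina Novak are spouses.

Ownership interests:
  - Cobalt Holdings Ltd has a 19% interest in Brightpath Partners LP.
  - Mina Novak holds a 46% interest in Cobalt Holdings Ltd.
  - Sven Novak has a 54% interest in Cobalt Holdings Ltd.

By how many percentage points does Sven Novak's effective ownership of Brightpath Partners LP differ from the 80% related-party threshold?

By spousal attribution (R1), Sven Novak is treated as also owning Mina Novak's interest in Cobalt Holdings Ltd, giving 54% + 46% = 100%.
Chain via Cobalt Holdings Ltd (R2): 100% × 19% = 19% of Brightpath Partners LP.
19% falls short of the 80% threshold by 61 percentage points.

61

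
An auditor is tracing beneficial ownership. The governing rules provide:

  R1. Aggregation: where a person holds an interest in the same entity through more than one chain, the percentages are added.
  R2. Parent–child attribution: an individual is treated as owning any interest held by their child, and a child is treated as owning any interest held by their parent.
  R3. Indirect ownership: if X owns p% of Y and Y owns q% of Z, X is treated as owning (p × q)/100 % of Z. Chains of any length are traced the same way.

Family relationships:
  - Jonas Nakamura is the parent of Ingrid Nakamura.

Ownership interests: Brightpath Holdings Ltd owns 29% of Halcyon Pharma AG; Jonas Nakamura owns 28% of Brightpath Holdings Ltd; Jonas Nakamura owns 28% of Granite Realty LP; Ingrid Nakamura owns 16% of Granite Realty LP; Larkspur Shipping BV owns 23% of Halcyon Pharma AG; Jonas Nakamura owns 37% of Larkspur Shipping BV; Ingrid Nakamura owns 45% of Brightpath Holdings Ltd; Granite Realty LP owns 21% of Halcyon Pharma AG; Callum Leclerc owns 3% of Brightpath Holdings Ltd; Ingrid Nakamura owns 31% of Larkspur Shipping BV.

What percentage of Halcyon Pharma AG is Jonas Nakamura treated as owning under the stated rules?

By parent–child attribution (R2), Jonas Nakamura is treated as also owning Ingrid Nakamura's interest in Granite Realty LP, giving 28% + 16% = 44%.
By parent–child attribution (R2), Jonas Nakamura is treated as also owning Ingrid Nakamura's interest in Larkspur Shipping BV, giving 37% + 31% = 68%.
By parent–child attribution (R2), Jonas Nakamura is treated as also owning Ingrid Nakamura's interest in Brightpath Holdings Ltd, giving 28% + 45% = 73%.
Chain via Granite Realty LP (R3): 44% × 21% = 9.24% of Halcyon Pharma AG.
Chain via Larkspur Shipping BV (R3): 68% × 23% = 15.64% of Halcyon Pharma AG.
Chain via Brightpath Holdings Ltd (R3): 73% × 29% = 21.17% of Halcyon Pharma AG.
Aggregating (R1): 9.24% + 15.64% + 21.17% = 46.05%.

46.05%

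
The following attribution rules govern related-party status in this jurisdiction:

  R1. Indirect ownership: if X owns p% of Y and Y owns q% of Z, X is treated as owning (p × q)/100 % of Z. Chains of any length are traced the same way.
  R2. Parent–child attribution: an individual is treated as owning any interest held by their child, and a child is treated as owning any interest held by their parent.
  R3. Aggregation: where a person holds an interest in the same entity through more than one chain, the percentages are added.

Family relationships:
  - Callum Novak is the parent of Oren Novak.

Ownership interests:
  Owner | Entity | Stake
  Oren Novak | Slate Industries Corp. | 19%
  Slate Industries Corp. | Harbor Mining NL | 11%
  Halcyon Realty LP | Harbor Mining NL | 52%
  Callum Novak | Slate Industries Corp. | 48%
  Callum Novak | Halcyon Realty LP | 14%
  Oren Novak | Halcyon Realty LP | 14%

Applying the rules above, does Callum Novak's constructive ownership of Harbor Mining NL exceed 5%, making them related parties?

Yes

By parent–child attribution (R2), Callum Novak is treated as also owning Oren Novak's interest in Halcyon Realty LP, giving 14% + 14% = 28%.
By parent–child attribution (R2), Callum Novak is treated as also owning Oren Novak's interest in Slate Industries Corp, giving 48% + 19% = 67%.
Chain via Halcyon Realty LP (R1): 28% × 52% = 14.56% of Harbor Mining NL.
Chain via Slate Industries Corp. (R1): 67% × 11% = 7.37% of Harbor Mining NL.
Aggregating (R3): 14.56% + 7.37% = 21.93%.
21.93% exceeds the 5% threshold, so Callum is a related party to Harbor Mining NL.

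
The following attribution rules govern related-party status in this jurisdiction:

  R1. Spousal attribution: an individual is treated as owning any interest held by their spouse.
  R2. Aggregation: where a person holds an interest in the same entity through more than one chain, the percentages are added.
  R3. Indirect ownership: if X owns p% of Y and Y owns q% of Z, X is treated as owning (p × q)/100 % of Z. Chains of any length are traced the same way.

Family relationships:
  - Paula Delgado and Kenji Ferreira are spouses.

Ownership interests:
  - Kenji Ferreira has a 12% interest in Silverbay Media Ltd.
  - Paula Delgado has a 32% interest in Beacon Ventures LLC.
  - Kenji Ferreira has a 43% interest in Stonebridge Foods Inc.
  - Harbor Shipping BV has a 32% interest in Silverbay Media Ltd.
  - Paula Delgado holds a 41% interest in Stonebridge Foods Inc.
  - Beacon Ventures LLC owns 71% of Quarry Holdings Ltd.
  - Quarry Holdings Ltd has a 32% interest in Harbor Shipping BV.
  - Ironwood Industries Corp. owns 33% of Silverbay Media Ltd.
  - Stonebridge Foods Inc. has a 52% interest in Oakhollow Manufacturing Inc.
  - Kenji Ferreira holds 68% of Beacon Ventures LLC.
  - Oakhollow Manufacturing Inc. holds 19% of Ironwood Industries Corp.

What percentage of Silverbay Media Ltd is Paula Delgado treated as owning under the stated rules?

22.009136%

By spousal attribution (R1), Paula Delgado is treated as also owning Kenji Ferreira's interest in Beacon Ventures LLC, giving 32% + 68% = 100%.
By spousal attribution (R1), Paula Delgado is treated as also owning Kenji Ferreira's interest in Stonebridge Foods Inc, giving 41% + 43% = 84%.
By spousal attribution (R1), Paula Delgado is treated as owning Kenji Ferreira's 12% interest in Silverbay Media Ltd.
Chain via Beacon Ventures LLC → Quarry Holdings Ltd → Harbor Shipping BV (R3): 100% × 71% × 32% × 32% = 7.2704% of Silverbay Media Ltd.
Chain via Stonebridge Foods Inc. → Oakhollow Manufacturing Inc. → Ironwood Industries Corp. (R3): 84% × 52% × 19% × 33% = 2.738736% of Silverbay Media Ltd.
Direct interest in Silverbay Media Ltd: 12%.
Aggregating (R2): 7.2704% + 2.738736% + 12% = 22.009136%.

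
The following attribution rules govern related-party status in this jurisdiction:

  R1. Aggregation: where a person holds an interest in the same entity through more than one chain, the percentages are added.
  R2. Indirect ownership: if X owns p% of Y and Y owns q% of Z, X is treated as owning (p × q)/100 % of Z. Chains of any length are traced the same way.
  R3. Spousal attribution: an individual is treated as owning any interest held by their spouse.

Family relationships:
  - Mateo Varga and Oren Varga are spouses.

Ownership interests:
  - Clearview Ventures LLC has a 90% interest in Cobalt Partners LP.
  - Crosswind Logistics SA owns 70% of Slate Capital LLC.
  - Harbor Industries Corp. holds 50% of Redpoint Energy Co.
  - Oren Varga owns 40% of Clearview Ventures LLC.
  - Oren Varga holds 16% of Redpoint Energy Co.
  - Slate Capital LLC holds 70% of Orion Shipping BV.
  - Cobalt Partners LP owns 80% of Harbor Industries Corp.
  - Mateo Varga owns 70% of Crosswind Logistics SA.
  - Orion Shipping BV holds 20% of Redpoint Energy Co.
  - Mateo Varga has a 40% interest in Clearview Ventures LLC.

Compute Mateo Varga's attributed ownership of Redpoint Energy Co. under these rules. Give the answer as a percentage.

51.66%

By spousal attribution (R3), Mateo Varga is treated as also owning Oren Varga's interest in Clearview Ventures LLC, giving 40% + 40% = 80%.
By spousal attribution (R3), Mateo Varga is treated as owning Oren Varga's 16% interest in Redpoint Energy Co.
Chain via Crosswind Logistics SA → Slate Capital LLC → Orion Shipping BV (R2): 70% × 70% × 70% × 20% = 6.86% of Redpoint Energy Co.
Chain via Clearview Ventures LLC → Cobalt Partners LP → Harbor Industries Corp. (R2): 80% × 90% × 80% × 50% = 28.8% of Redpoint Energy Co.
Direct interest in Redpoint Energy Co: 16%.
Aggregating (R1): 6.86% + 28.8% + 16% = 51.66%.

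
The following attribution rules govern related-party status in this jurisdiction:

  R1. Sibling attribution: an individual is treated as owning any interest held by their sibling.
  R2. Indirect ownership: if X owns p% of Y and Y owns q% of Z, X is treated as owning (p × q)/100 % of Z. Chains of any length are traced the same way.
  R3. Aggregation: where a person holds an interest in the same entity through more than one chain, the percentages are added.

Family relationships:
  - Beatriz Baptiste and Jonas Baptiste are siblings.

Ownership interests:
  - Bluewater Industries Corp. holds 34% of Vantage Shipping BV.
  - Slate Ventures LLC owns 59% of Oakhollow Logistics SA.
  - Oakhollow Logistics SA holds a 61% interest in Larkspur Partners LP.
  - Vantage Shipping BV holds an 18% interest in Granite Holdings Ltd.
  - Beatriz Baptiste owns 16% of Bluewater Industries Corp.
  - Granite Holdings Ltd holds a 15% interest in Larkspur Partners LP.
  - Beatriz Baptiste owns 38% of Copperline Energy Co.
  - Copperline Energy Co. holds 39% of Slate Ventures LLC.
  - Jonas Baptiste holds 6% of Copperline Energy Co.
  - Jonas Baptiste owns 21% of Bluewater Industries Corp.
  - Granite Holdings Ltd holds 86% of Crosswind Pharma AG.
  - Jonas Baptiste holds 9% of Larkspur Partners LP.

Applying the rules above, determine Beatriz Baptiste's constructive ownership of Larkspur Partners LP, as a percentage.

15.515544%

By sibling attribution (R1), Beatriz Baptiste is treated as also owning Jonas Baptiste's interest in Copperline Energy Co, giving 38% + 6% = 44%.
By sibling attribution (R1), Beatriz Baptiste is treated as also owning Jonas Baptiste's interest in Bluewater Industries Corp, giving 16% + 21% = 37%.
By sibling attribution (R1), Beatriz Baptiste is treated as owning Jonas Baptiste's 9% interest in Larkspur Partners LP.
Chain via Copperline Energy Co. → Slate Ventures LLC → Oakhollow Logistics SA (R2): 44% × 39% × 59% × 61% = 6.175884% of Larkspur Partners LP.
Chain via Bluewater Industries Corp. → Vantage Shipping BV → Granite Holdings Ltd (R2): 37% × 34% × 18% × 15% = 0.33966% of Larkspur Partners LP.
Direct interest in Larkspur Partners LP: 9%.
Aggregating (R3): 6.175884% + 0.33966% + 9% = 15.515544%.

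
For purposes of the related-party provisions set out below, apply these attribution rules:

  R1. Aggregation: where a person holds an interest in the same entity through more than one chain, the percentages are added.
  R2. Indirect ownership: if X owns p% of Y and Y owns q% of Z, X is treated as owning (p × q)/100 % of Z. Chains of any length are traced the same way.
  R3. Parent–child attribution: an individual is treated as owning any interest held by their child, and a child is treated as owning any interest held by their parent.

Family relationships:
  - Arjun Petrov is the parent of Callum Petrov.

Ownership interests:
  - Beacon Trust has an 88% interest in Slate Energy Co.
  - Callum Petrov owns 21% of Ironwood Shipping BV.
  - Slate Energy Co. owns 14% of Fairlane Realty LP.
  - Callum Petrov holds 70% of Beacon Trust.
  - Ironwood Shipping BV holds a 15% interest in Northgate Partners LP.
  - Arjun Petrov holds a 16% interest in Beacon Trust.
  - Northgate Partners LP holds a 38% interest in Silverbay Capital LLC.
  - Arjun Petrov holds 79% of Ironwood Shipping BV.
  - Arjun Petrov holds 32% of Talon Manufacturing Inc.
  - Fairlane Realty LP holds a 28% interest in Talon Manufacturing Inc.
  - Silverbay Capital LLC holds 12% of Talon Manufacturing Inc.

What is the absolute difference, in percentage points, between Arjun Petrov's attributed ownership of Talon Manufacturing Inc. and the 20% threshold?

By parent–child attribution (R3), Arjun Petrov is treated as also owning Callum Petrov's interest in Beacon Trust, giving 16% + 70% = 86%.
By parent–child attribution (R3), Arjun Petrov is treated as also owning Callum Petrov's interest in Ironwood Shipping BV, giving 79% + 21% = 100%.
Chain via Beacon Trust → Slate Energy Co. → Fairlane Realty LP (R2): 86% × 88% × 14% × 28% = 2.966656% of Talon Manufacturing Inc.
Chain via Ironwood Shipping BV → Northgate Partners LP → Silverbay Capital LLC (R2): 100% × 15% × 38% × 12% = 0.684% of Talon Manufacturing Inc.
Direct interest in Talon Manufacturing Inc: 32%.
Aggregating (R1): 2.966656% + 0.684% + 32% = 35.650656%.
35.650656% exceeds the 20% threshold by 15.650656 percentage points.

15.650656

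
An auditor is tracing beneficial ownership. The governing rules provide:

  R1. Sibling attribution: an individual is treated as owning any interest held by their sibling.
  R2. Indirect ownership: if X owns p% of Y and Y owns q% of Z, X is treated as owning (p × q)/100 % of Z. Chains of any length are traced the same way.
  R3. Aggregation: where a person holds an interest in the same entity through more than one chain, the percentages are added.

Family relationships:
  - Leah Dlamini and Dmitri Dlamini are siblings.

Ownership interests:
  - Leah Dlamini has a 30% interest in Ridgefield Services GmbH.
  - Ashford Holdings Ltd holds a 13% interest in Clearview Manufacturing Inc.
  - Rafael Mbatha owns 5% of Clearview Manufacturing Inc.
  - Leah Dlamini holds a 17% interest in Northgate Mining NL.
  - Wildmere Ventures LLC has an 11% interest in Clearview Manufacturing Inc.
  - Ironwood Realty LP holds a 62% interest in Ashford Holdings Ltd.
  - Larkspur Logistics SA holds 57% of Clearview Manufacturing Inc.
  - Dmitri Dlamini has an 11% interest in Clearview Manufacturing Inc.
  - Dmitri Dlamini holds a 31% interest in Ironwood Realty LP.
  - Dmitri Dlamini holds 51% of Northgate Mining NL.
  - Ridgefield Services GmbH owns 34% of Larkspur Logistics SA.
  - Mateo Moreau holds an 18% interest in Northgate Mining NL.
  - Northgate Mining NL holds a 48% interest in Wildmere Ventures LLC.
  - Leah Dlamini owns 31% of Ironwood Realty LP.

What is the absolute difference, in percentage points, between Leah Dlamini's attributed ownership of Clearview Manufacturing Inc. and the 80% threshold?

By sibling attribution (R1), Leah Dlamini is treated as also owning Dmitri Dlamini's interest in Northgate Mining NL, giving 17% + 51% = 68%.
By sibling attribution (R1), Leah Dlamini is treated as also owning Dmitri Dlamini's interest in Ironwood Realty LP, giving 31% + 31% = 62%.
By sibling attribution (R1), Leah Dlamini is treated as owning Dmitri Dlamini's 11% interest in Clearview Manufacturing Inc.
Chain via Ridgefield Services GmbH → Larkspur Logistics SA (R2): 30% × 34% × 57% = 5.814% of Clearview Manufacturing Inc.
Chain via Northgate Mining NL → Wildmere Ventures LLC (R2): 68% × 48% × 11% = 3.5904% of Clearview Manufacturing Inc.
Chain via Ironwood Realty LP → Ashford Holdings Ltd (R2): 62% × 62% × 13% = 4.9972% of Clearview Manufacturing Inc.
Direct interest in Clearview Manufacturing Inc: 11%.
Aggregating (R3): 5.814% + 3.5904% + 4.9972% + 11% = 25.4016%.
25.4016% falls short of the 80% threshold by 54.5984 percentage points.

54.5984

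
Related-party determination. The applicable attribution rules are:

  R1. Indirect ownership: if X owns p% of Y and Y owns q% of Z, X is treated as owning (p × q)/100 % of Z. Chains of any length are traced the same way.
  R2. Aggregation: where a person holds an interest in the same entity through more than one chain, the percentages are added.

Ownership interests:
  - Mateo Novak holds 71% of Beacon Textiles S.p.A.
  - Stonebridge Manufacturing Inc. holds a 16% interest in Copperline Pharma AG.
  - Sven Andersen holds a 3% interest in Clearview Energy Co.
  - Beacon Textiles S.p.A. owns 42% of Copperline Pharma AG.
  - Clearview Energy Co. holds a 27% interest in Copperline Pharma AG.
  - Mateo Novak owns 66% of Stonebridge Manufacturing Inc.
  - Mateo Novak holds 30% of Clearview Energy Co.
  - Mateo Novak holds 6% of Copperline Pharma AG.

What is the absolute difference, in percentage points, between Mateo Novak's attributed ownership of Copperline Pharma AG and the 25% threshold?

29.48

Chain via Clearview Energy Co. (R1): 30% × 27% = 8.1% of Copperline Pharma AG.
Chain via Beacon Textiles S.p.A. (R1): 71% × 42% = 29.82% of Copperline Pharma AG.
Chain via Stonebridge Manufacturing Inc. (R1): 66% × 16% = 10.56% of Copperline Pharma AG.
Direct interest in Copperline Pharma AG: 6%.
Aggregating (R2): 8.1% + 29.82% + 10.56% + 6% = 54.48%.
54.48% exceeds the 25% threshold by 29.48 percentage points.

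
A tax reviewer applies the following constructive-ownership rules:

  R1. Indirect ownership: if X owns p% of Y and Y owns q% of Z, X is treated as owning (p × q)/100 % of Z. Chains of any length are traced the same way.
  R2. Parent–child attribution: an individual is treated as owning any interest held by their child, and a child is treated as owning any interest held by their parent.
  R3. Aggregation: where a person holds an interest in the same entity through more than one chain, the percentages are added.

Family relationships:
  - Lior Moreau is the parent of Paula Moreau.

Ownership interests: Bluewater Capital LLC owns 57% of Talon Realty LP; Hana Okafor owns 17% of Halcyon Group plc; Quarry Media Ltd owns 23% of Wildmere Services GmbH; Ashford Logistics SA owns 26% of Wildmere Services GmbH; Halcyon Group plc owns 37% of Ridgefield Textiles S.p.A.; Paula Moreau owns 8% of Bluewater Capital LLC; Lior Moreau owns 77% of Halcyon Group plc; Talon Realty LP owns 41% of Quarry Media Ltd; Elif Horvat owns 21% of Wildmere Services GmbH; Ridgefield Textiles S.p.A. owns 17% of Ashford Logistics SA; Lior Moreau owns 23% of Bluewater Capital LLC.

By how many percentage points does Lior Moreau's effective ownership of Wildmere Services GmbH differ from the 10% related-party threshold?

7.074461

By parent–child attribution (R2), Lior Moreau is treated as also owning Paula Moreau's interest in Bluewater Capital LLC, giving 23% + 8% = 31%.
Chain via Halcyon Group plc → Ridgefield Textiles S.p.A. → Ashford Logistics SA (R1): 77% × 37% × 17% × 26% = 1.259258% of Wildmere Services GmbH.
Chain via Bluewater Capital LLC → Talon Realty LP → Quarry Media Ltd (R1): 31% × 57% × 41% × 23% = 1.666281% of Wildmere Services GmbH.
Aggregating (R3): 1.259258% + 1.666281% = 2.925539%.
2.925539% falls short of the 10% threshold by 7.074461 percentage points.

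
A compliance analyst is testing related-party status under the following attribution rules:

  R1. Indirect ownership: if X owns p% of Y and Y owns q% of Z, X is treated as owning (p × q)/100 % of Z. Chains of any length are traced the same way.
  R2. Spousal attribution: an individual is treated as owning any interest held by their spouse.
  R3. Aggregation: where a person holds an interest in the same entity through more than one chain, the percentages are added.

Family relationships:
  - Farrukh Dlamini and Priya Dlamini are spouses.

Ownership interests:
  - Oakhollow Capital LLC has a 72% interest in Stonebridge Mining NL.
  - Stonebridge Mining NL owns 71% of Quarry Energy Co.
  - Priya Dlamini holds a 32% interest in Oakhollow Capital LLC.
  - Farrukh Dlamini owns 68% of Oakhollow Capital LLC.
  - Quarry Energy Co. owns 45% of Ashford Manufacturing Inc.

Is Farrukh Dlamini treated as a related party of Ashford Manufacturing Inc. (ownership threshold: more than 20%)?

By spousal attribution (R2), Farrukh Dlamini is treated as also owning Priya Dlamini's interest in Oakhollow Capital LLC, giving 68% + 32% = 100%.
Chain via Oakhollow Capital LLC → Stonebridge Mining NL → Quarry Energy Co. (R1): 100% × 72% × 71% × 45% = 23.004% of Ashford Manufacturing Inc.
23.004% exceeds the 20% threshold, so Farrukh is a related party to Ashford Manufacturing Inc.

Yes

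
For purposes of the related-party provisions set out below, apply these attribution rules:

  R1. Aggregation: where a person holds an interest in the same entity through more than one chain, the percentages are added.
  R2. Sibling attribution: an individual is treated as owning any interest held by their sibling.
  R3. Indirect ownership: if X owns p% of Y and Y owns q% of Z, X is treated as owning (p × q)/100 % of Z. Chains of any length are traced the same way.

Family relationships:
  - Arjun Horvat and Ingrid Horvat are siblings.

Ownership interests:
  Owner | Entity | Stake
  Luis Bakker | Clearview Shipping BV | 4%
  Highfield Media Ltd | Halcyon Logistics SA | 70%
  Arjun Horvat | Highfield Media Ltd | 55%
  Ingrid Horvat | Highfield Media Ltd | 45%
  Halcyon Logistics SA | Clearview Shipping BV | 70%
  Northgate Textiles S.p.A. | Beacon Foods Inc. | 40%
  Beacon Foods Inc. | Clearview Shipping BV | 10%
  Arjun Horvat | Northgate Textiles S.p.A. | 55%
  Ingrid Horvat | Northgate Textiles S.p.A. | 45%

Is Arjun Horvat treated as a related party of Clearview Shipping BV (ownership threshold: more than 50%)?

Yes

By sibling attribution (R2), Arjun Horvat is treated as also owning Ingrid Horvat's interest in Highfield Media Ltd, giving 55% + 45% = 100%.
By sibling attribution (R2), Arjun Horvat is treated as also owning Ingrid Horvat's interest in Northgate Textiles S.p.A, giving 55% + 45% = 100%.
Chain via Highfield Media Ltd → Halcyon Logistics SA (R3): 100% × 70% × 70% = 49% of Clearview Shipping BV.
Chain via Northgate Textiles S.p.A. → Beacon Foods Inc. (R3): 100% × 40% × 10% = 4% of Clearview Shipping BV.
Aggregating (R1): 49% + 4% = 53%.
53% exceeds the 50% threshold, so Arjun is a related party to Clearview Shipping BV.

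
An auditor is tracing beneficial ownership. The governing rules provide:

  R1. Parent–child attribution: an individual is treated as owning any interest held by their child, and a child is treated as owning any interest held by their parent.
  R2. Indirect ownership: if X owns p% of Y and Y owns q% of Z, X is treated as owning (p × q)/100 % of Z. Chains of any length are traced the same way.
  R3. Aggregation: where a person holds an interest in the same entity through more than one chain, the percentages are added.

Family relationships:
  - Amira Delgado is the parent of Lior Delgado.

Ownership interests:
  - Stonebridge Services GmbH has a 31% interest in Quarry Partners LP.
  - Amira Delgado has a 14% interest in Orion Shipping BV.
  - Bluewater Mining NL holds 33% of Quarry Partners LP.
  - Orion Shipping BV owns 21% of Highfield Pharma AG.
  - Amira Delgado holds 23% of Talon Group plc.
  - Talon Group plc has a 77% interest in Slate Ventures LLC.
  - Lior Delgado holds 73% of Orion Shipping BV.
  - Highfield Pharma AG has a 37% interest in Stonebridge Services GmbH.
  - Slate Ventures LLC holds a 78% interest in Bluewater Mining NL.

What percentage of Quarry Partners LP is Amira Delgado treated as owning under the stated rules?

By parent–child attribution (R1), Amira Delgado is treated as also owning Lior Delgado's interest in Orion Shipping BV, giving 14% + 73% = 87%.
Chain via Talon Group plc → Slate Ventures LLC → Bluewater Mining NL (R2): 23% × 77% × 78% × 33% = 4.558554% of Quarry Partners LP.
Chain via Orion Shipping BV → Highfield Pharma AG → Stonebridge Services GmbH (R2): 87% × 21% × 37% × 31% = 2.095569% of Quarry Partners LP.
Aggregating (R3): 4.558554% + 2.095569% = 6.654123%.

6.654123%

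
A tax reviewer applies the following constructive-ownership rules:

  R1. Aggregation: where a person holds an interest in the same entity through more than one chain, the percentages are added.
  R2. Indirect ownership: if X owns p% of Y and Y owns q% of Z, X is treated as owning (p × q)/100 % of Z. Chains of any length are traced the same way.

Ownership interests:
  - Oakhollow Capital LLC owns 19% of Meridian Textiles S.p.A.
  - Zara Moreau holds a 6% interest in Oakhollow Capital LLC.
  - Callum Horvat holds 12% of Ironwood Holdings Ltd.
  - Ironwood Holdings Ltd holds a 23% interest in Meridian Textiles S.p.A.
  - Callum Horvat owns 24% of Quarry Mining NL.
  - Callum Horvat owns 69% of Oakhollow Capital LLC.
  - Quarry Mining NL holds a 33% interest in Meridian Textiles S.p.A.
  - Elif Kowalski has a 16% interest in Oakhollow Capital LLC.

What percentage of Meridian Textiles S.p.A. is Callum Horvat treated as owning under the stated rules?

Chain via Quarry Mining NL (R2): 24% × 33% = 7.92% of Meridian Textiles S.p.A.
Chain via Ironwood Holdings Ltd (R2): 12% × 23% = 2.76% of Meridian Textiles S.p.A.
Chain via Oakhollow Capital LLC (R2): 69% × 19% = 13.11% of Meridian Textiles S.p.A.
Aggregating (R1): 7.92% + 2.76% + 13.11% = 23.79%.

23.79%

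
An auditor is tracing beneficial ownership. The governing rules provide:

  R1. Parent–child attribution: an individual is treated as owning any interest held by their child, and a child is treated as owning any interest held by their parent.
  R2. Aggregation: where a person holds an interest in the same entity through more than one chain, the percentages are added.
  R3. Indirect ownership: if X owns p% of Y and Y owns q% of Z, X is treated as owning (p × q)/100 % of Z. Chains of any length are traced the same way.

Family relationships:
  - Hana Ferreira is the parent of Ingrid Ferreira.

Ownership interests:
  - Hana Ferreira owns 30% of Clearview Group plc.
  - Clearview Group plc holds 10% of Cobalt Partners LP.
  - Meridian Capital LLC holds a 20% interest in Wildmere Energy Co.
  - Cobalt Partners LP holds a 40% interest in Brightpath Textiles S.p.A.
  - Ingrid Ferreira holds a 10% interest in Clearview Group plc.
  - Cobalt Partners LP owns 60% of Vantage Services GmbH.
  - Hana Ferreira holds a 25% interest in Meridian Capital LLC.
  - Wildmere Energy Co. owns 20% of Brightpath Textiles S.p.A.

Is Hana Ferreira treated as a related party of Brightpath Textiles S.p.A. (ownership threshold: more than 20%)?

By parent–child attribution (R1), Hana Ferreira is treated as also owning Ingrid Ferreira's interest in Clearview Group plc, giving 30% + 10% = 40%.
Chain via Meridian Capital LLC → Wildmere Energy Co. (R3): 25% × 20% × 20% = 1% of Brightpath Textiles S.p.A.
Chain via Clearview Group plc → Cobalt Partners LP (R3): 40% × 10% × 40% = 1.6% of Brightpath Textiles S.p.A.
Aggregating (R2): 1% + 1.6% = 2.6%.
2.6% does not exceed the 20% threshold, so Hana is not a related party to Brightpath Textiles S.p.A.

No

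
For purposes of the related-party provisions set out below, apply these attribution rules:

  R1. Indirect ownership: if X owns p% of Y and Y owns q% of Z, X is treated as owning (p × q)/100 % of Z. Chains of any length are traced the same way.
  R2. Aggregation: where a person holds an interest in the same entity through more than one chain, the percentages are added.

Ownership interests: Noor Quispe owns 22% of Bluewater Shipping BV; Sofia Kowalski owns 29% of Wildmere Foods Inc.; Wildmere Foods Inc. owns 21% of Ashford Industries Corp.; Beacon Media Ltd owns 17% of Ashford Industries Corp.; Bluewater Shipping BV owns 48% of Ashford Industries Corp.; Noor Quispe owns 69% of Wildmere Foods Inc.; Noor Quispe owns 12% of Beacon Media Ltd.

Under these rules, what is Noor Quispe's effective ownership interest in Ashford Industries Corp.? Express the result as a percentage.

Chain via Wildmere Foods Inc. (R1): 69% × 21% = 14.49% of Ashford Industries Corp.
Chain via Bluewater Shipping BV (R1): 22% × 48% = 10.56% of Ashford Industries Corp.
Chain via Beacon Media Ltd (R1): 12% × 17% = 2.04% of Ashford Industries Corp.
Aggregating (R2): 14.49% + 10.56% + 2.04% = 27.09%.

27.09%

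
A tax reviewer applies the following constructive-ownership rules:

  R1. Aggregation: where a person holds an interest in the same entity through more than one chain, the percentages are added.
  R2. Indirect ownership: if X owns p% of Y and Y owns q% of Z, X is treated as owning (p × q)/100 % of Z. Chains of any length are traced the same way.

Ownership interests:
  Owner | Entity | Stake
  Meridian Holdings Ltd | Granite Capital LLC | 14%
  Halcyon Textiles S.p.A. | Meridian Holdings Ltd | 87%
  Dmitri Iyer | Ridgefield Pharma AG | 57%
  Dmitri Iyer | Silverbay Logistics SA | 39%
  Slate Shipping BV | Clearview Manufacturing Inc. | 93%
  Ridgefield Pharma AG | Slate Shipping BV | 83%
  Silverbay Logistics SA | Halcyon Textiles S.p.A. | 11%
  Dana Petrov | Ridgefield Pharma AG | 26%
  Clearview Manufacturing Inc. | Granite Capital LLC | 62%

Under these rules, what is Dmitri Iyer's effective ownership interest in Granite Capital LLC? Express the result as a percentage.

Chain via Ridgefield Pharma AG → Slate Shipping BV → Clearview Manufacturing Inc. (R2): 57% × 83% × 93% × 62% = 27.278946% of Granite Capital LLC.
Chain via Silverbay Logistics SA → Halcyon Textiles S.p.A. → Meridian Holdings Ltd (R2): 39% × 11% × 87% × 14% = 0.522522% of Granite Capital LLC.
Aggregating (R1): 27.278946% + 0.522522% = 27.801468%.

27.801468%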